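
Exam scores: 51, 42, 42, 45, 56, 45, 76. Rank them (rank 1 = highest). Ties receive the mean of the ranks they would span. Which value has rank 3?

Sorted (descending): 76, 56, 51, 45, 45, 42, 42
The 2 values of 45 occupy positions 4–5 → average rank (4+5)/2 = 4.5.
The 2 values of 42 occupy positions 6–7 → average rank (6+7)/2 = 6.5.
Rank 3 → value 51.

51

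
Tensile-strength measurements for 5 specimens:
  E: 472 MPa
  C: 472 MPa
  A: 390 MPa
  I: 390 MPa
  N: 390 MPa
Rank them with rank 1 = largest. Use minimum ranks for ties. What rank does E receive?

Sorted (descending): 472, 472, 390, 390, 390
The 2 values of 472 occupy positions 1–2 → each gets rank 1.
The 3 values of 390 occupy positions 3–5 → each gets rank 3.
E has value 472 MPa → rank 1.

1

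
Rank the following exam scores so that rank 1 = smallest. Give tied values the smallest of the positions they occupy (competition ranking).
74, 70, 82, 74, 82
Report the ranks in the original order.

2, 1, 4, 2, 4

Sorted (ascending): 70, 74, 74, 82, 82
The 2 values of 74 occupy positions 2–3 → each gets rank 2.
The 2 values of 82 occupy positions 4–5 → each gets rank 4.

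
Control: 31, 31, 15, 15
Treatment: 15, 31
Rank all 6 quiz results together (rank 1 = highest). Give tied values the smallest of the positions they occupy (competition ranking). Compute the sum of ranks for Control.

Sorted (descending): 31, 31, 31, 15, 15, 15
The 3 values of 31 occupy positions 1–3 → each gets rank 1.
The 3 values of 15 occupy positions 4–6 → each gets rank 4.
Control values → pooled ranks: 31→1, 31→1, 15→4, 15→4
Rank sum = 1 + 1 + 4 + 4 = 10

10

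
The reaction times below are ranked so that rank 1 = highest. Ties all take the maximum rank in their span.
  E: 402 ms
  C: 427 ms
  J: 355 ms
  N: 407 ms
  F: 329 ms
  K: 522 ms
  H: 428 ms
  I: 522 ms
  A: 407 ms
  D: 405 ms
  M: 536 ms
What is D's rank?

Sorted (descending): 536, 522, 522, 428, 427, 407, 407, 405, 402, 355, 329
The 2 values of 522 occupy positions 2–3 → each gets rank 3.
The 2 values of 407 occupy positions 6–7 → each gets rank 7.
D has value 405 ms → rank 8.

8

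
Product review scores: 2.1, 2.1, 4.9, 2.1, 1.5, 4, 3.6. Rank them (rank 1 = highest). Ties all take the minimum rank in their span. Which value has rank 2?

4

Sorted (descending): 4.9, 4, 3.6, 2.1, 2.1, 2.1, 1.5
The 3 values of 2.1 occupy positions 4–6 → each gets rank 4.
Rank 2 → value 4.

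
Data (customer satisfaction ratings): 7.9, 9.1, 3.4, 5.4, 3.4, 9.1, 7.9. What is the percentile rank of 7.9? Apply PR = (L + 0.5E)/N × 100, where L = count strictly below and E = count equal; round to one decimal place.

N = 7.
Strictly below 7.9: 3. Equal to 7.9: 2.
PR = (3 + 0.5·2)/7 × 100 = 57.1

57.1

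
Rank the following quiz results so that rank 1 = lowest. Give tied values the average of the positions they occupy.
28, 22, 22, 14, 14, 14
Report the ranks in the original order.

Sorted (ascending): 14, 14, 14, 22, 22, 28
The 3 values of 14 occupy positions 1–3 → average rank 2.
The 2 values of 22 occupy positions 4–5 → average rank (4+5)/2 = 4.5.

6, 4.5, 4.5, 2, 2, 2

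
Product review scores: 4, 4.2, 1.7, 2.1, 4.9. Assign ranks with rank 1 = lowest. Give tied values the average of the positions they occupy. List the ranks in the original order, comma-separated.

3, 4, 1, 2, 5

Sorted (ascending): 1.7, 2.1, 4, 4.2, 4.9
No ties — each value takes its position as its rank.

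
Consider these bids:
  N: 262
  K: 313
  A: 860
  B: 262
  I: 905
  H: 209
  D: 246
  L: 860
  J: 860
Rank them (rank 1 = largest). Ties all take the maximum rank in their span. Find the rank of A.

Sorted (descending): 905, 860, 860, 860, 313, 262, 262, 246, 209
The 3 values of 860 occupy positions 2–4 → each gets rank 4.
The 2 values of 262 occupy positions 6–7 → each gets rank 7.
A has value 860 → rank 4.

4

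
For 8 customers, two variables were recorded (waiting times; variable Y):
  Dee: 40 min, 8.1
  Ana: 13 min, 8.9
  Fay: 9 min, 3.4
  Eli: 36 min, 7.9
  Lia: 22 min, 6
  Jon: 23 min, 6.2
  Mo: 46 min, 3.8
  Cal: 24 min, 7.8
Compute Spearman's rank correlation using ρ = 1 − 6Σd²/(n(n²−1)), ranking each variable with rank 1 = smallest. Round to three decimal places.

Ranks of variable 1: 7, 2, 1, 6, 3, 4, 8, 5
Ranks of variable 2: 7, 8, 1, 6, 3, 4, 2, 5
d = r₁ − r₂: 0, -6, 0, 0, 0, 0, 6, 0
d²: 0, 36, 0, 0, 0, 0, 36, 0; Σd² = 72
ρ = 1 − 6·72/(8·63) = 1 − 432/504 = 0.143

0.143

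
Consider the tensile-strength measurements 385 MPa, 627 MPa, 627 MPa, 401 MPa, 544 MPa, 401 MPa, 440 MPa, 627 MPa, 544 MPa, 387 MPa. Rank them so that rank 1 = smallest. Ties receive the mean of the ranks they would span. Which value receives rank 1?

Sorted (ascending): 385, 387, 401, 401, 440, 544, 544, 627, 627, 627
The 2 values of 401 occupy positions 3–4 → average rank (3+4)/2 = 3.5.
The 2 values of 544 occupy positions 6–7 → average rank (6+7)/2 = 6.5.
The 3 values of 627 occupy positions 8–10 → average rank 9.
Rank 1 → value 385.

385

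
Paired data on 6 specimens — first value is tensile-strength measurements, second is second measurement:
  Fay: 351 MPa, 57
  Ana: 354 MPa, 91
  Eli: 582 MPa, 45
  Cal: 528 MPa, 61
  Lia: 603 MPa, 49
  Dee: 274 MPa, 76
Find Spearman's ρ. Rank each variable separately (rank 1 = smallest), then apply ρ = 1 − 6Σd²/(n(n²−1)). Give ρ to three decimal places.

Ranks of variable 1: 2, 3, 5, 4, 6, 1
Ranks of variable 2: 3, 6, 1, 4, 2, 5
d = r₁ − r₂: -1, -3, 4, 0, 4, -4
d²: 1, 9, 16, 0, 16, 16; Σd² = 58
ρ = 1 − 6·58/(6·35) = 1 − 348/210 = -0.657

-0.657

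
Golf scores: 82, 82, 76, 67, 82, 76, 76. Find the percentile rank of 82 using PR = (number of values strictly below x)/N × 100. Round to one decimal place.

N = 7.
Strictly below 82: 4. Equal to 82: 3.
PR = 4/7 × 100 = 57.1

57.1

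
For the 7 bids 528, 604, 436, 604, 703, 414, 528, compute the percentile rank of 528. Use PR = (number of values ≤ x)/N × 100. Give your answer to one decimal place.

57.1

N = 7.
Strictly below 528: 2. Equal to 528: 2.
PR = 4/7 × 100 = 57.1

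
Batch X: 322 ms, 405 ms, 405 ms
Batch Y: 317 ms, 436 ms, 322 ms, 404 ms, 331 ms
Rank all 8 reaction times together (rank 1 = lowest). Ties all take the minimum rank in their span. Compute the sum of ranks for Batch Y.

20

Sorted (ascending): 317, 322, 322, 331, 404, 405, 405, 436
The 2 values of 322 occupy positions 2–3 → each gets rank 2.
The 2 values of 405 occupy positions 6–7 → each gets rank 6.
Batch Y values → pooled ranks: 317→1, 436→8, 322→2, 404→5, 331→4
Rank sum = 1 + 8 + 2 + 5 + 4 = 20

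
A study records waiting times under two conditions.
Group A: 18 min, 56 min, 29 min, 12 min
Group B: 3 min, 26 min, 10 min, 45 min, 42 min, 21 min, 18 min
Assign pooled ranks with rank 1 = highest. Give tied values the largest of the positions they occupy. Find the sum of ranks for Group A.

22

Sorted (descending): 56, 45, 42, 29, 26, 21, 18, 18, 12, 10, 3
The 2 values of 18 occupy positions 7–8 → each gets rank 8.
Group A values → pooled ranks: 18→8, 56→1, 29→4, 12→9
Rank sum = 8 + 1 + 4 + 9 = 22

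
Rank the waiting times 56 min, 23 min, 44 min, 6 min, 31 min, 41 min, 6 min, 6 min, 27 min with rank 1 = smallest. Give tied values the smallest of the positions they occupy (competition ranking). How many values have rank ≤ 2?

Sorted (ascending): 6, 6, 6, 23, 27, 31, 41, 44, 56
The 3 values of 6 occupy positions 1–3 → each gets rank 1.
Ranks ≤ 2: {1, 1, 1} → 3 values.

3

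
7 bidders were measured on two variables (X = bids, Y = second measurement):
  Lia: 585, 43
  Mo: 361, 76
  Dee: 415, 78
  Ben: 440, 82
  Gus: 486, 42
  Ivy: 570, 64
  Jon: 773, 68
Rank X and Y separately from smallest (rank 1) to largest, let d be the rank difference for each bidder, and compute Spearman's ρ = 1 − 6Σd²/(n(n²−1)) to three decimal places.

-0.536

Ranks of variable 1: 6, 1, 2, 3, 4, 5, 7
Ranks of variable 2: 2, 5, 6, 7, 1, 3, 4
d = r₁ − r₂: 4, -4, -4, -4, 3, 2, 3
d²: 16, 16, 16, 16, 9, 4, 9; Σd² = 86
ρ = 1 − 6·86/(7·48) = 1 − 516/336 = -0.536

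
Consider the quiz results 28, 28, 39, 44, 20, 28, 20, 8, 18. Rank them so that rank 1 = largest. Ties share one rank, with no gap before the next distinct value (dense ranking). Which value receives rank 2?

39

Sorted (descending): 44, 39, 28, 28, 28, 20, 20, 18, 8
The 3 values of 28 share dense rank 3.
The 2 values of 20 share dense rank 4.
Remaining distinct values take the next consecutive integers.
Rank 2 → value 39.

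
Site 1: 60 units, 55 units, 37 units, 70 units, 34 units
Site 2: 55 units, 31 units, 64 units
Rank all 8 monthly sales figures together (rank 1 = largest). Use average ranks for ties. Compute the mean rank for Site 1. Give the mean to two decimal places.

Sorted (descending): 70, 64, 60, 55, 55, 37, 34, 31
The 2 values of 55 occupy positions 4–5 → average rank (4+5)/2 = 4.5.
Site 1 values → pooled ranks: 60→3, 55→4.5, 37→6, 70→1, 34→7
Mean rank = (3 + 4.5 + 6 + 1 + 7) / 5 = 4.30

4.30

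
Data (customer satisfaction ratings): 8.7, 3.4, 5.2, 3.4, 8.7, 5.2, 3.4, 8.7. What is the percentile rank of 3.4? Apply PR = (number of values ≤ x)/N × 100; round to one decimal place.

37.5

N = 8.
Strictly below 3.4: 0. Equal to 3.4: 3.
PR = 3/8 × 100 = 37.5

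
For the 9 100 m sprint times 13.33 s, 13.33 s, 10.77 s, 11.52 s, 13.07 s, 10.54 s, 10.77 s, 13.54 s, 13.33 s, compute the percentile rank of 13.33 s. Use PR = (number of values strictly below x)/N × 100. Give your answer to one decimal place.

N = 9.
Strictly below 13.33: 5. Equal to 13.33: 3.
PR = 5/9 × 100 = 55.6

55.6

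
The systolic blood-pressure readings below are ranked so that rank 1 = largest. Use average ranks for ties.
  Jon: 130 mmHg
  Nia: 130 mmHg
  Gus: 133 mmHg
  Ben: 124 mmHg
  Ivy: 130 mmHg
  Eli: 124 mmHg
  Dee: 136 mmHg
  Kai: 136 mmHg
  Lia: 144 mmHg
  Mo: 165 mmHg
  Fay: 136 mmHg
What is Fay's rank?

4

Sorted (descending): 165, 144, 136, 136, 136, 133, 130, 130, 130, 124, 124
The 3 values of 136 occupy positions 3–5 → average rank 4.
The 3 values of 130 occupy positions 7–9 → average rank 8.
The 2 values of 124 occupy positions 10–11 → average rank (10+11)/2 = 10.5.
Fay has value 136 mmHg → rank 4.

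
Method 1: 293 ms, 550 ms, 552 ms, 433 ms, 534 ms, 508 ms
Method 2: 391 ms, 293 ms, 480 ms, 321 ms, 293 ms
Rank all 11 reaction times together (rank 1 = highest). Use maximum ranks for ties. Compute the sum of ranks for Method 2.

42

Sorted (descending): 552, 550, 534, 508, 480, 433, 391, 321, 293, 293, 293
The 3 values of 293 occupy positions 9–11 → each gets rank 11.
Method 2 values → pooled ranks: 391→7, 293→11, 480→5, 321→8, 293→11
Rank sum = 7 + 11 + 5 + 8 + 11 = 42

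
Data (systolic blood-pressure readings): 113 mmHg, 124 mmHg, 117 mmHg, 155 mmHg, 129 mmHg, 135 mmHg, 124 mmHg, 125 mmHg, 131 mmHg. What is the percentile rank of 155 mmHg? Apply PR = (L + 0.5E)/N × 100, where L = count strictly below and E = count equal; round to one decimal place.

N = 9.
Strictly below 155: 8. Equal to 155: 1.
PR = (8 + 0.5·1)/9 × 100 = 94.4

94.4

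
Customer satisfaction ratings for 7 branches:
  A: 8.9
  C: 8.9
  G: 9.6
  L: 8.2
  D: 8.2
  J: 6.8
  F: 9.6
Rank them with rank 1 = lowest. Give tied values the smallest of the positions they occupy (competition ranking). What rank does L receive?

Sorted (ascending): 6.8, 8.2, 8.2, 8.9, 8.9, 9.6, 9.6
The 2 values of 8.2 occupy positions 2–3 → each gets rank 2.
The 2 values of 8.9 occupy positions 4–5 → each gets rank 4.
The 2 values of 9.6 occupy positions 6–7 → each gets rank 6.
L has value 8.2 → rank 2.

2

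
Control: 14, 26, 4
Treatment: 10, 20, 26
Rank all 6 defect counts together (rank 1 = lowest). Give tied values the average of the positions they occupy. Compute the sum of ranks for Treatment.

11.5

Sorted (ascending): 4, 10, 14, 20, 26, 26
The 2 values of 26 occupy positions 5–6 → average rank (5+6)/2 = 5.5.
Treatment values → pooled ranks: 10→2, 20→4, 26→5.5
Rank sum = 2 + 4 + 5.5 = 11.5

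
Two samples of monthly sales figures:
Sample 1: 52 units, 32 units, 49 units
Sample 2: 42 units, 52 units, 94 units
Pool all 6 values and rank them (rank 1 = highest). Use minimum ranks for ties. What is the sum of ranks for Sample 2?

8

Sorted (descending): 94, 52, 52, 49, 42, 32
The 2 values of 52 occupy positions 2–3 → each gets rank 2.
Sample 2 values → pooled ranks: 42→5, 52→2, 94→1
Rank sum = 5 + 2 + 1 = 8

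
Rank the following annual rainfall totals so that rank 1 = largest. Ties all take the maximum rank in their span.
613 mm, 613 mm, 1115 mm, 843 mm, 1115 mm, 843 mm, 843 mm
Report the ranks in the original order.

Sorted (descending): 1115, 1115, 843, 843, 843, 613, 613
The 2 values of 1115 occupy positions 1–2 → each gets rank 2.
The 3 values of 843 occupy positions 3–5 → each gets rank 5.
The 2 values of 613 occupy positions 6–7 → each gets rank 7.

7, 7, 2, 5, 2, 5, 5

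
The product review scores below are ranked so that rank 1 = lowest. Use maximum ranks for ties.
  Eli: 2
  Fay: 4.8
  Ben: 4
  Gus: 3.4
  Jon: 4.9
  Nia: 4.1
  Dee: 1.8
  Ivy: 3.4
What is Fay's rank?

Sorted (ascending): 1.8, 2, 3.4, 3.4, 4, 4.1, 4.8, 4.9
The 2 values of 3.4 occupy positions 3–4 → each gets rank 4.
Fay has value 4.8 → rank 7.

7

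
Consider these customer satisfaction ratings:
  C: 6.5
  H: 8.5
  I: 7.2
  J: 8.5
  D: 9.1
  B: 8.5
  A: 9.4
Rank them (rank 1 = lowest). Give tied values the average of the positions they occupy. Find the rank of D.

Sorted (ascending): 6.5, 7.2, 8.5, 8.5, 8.5, 9.1, 9.4
The 3 values of 8.5 occupy positions 3–5 → average rank 4.
D has value 9.1 → rank 6.

6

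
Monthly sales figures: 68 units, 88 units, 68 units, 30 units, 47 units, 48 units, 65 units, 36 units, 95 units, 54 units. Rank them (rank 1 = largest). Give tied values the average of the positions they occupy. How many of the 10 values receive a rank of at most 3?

2

Sorted (descending): 95, 88, 68, 68, 65, 54, 48, 47, 36, 30
The 2 values of 68 occupy positions 3–4 → average rank (3+4)/2 = 3.5.
Ranks ≤ 3: {1, 2} → 2 values.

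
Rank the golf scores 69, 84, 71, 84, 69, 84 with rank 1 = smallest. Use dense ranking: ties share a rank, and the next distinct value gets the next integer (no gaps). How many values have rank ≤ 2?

3

Sorted (ascending): 69, 69, 71, 84, 84, 84
The 2 values of 69 share dense rank 1.
The 3 values of 84 share dense rank 3.
Remaining distinct values take the next consecutive integers.
Ranks ≤ 2: {1, 1, 2} → 3 values.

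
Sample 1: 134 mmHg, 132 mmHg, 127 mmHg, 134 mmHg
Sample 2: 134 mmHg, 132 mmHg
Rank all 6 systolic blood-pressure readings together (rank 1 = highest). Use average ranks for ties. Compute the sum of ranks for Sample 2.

Sorted (descending): 134, 134, 134, 132, 132, 127
The 3 values of 134 occupy positions 1–3 → average rank 2.
The 2 values of 132 occupy positions 4–5 → average rank (4+5)/2 = 4.5.
Sample 2 values → pooled ranks: 134→2, 132→4.5
Rank sum = 2 + 4.5 = 6.5

6.5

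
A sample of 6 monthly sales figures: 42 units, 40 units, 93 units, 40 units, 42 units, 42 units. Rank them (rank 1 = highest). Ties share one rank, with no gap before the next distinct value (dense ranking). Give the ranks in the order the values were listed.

Sorted (descending): 93, 42, 42, 42, 40, 40
The 3 values of 42 share dense rank 2.
The 2 values of 40 share dense rank 3.
Remaining distinct values take the next consecutive integers.

2, 3, 1, 3, 2, 2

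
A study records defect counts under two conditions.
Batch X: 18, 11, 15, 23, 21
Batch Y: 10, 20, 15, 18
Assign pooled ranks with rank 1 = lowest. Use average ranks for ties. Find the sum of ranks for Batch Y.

17

Sorted (ascending): 10, 11, 15, 15, 18, 18, 20, 21, 23
The 2 values of 15 occupy positions 3–4 → average rank (3+4)/2 = 3.5.
The 2 values of 18 occupy positions 5–6 → average rank (5+6)/2 = 5.5.
Batch Y values → pooled ranks: 10→1, 20→7, 15→3.5, 18→5.5
Rank sum = 1 + 7 + 3.5 + 5.5 = 17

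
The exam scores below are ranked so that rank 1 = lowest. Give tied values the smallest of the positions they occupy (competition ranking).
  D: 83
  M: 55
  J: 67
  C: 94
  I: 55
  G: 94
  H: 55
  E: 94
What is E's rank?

6

Sorted (ascending): 55, 55, 55, 67, 83, 94, 94, 94
The 3 values of 55 occupy positions 1–3 → each gets rank 1.
The 3 values of 94 occupy positions 6–8 → each gets rank 6.
E has value 94 → rank 6.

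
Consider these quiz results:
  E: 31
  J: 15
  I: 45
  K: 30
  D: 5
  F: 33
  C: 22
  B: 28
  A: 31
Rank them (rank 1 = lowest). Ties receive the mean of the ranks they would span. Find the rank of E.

Sorted (ascending): 5, 15, 22, 28, 30, 31, 31, 33, 45
The 2 values of 31 occupy positions 6–7 → average rank (6+7)/2 = 6.5.
E has value 31 → rank 6.5.

6.5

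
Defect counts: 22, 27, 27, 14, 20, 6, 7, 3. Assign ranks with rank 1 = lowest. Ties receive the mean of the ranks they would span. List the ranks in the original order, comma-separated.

Sorted (ascending): 3, 6, 7, 14, 20, 22, 27, 27
The 2 values of 27 occupy positions 7–8 → average rank (7+8)/2 = 7.5.

6, 7.5, 7.5, 4, 5, 2, 3, 1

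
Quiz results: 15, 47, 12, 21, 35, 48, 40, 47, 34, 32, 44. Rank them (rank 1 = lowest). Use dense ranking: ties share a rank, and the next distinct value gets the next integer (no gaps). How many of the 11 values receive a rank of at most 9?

Sorted (ascending): 12, 15, 21, 32, 34, 35, 40, 44, 47, 47, 48
The 2 values of 47 share dense rank 9.
Remaining distinct values take the next consecutive integers.
Ranks ≤ 9: {1, 2, 3, 4, 5, 6, 7, 8, 9, 9} → 10 values.

10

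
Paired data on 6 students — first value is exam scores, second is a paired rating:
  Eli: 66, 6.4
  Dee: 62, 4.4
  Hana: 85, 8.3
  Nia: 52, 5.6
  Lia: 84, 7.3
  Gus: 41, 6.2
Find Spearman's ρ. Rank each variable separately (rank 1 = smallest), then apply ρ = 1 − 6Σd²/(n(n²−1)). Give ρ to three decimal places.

0.771

Ranks of variable 1: 4, 3, 6, 2, 5, 1
Ranks of variable 2: 4, 1, 6, 2, 5, 3
d = r₁ − r₂: 0, 2, 0, 0, 0, -2
d²: 0, 4, 0, 0, 0, 4; Σd² = 8
ρ = 1 − 6·8/(6·35) = 1 − 48/210 = 0.771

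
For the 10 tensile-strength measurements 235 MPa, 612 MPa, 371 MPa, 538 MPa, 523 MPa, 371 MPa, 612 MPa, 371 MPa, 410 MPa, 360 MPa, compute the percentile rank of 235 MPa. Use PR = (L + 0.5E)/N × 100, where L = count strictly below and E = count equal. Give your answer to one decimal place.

N = 10.
Strictly below 235: 0. Equal to 235: 1.
PR = (0 + 0.5·1)/10 × 100 = 5.0

5.0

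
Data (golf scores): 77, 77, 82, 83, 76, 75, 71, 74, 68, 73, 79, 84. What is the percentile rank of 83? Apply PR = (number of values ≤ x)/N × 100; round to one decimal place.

91.7

N = 12.
Strictly below 83: 10. Equal to 83: 1.
PR = 11/12 × 100 = 91.7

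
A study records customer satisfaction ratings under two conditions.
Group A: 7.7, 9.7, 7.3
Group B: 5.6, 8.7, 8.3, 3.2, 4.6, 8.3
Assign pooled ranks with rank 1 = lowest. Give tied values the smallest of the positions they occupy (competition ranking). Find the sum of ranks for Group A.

18

Sorted (ascending): 3.2, 4.6, 5.6, 7.3, 7.7, 8.3, 8.3, 8.7, 9.7
The 2 values of 8.3 occupy positions 6–7 → each gets rank 6.
Group A values → pooled ranks: 7.7→5, 9.7→9, 7.3→4
Rank sum = 5 + 9 + 4 = 18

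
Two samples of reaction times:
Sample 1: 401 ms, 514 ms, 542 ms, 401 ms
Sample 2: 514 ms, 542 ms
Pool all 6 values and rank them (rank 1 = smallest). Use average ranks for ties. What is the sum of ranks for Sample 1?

Sorted (ascending): 401, 401, 514, 514, 542, 542
The 2 values of 401 occupy positions 1–2 → average rank (1+2)/2 = 1.5.
The 2 values of 514 occupy positions 3–4 → average rank (3+4)/2 = 3.5.
The 2 values of 542 occupy positions 5–6 → average rank (5+6)/2 = 5.5.
Sample 1 values → pooled ranks: 401→1.5, 514→3.5, 542→5.5, 401→1.5
Rank sum = 1.5 + 3.5 + 5.5 + 1.5 = 12

12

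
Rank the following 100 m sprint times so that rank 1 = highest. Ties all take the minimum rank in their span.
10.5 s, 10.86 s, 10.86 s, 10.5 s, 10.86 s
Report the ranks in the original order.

4, 1, 1, 4, 1

Sorted (descending): 10.86, 10.86, 10.86, 10.5, 10.5
The 3 values of 10.86 occupy positions 1–3 → each gets rank 1.
The 2 values of 10.5 occupy positions 4–5 → each gets rank 4.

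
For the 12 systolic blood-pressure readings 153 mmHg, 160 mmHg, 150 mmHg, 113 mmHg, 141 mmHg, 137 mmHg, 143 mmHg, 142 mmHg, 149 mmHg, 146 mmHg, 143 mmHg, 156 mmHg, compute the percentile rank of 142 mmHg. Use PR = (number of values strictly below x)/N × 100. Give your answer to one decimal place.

N = 12.
Strictly below 142: 3. Equal to 142: 1.
PR = 3/12 × 100 = 25.0

25.0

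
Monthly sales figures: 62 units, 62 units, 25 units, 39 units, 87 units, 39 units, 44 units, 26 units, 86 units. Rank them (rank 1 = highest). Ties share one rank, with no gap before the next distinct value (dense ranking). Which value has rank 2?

86

Sorted (descending): 87, 86, 62, 62, 44, 39, 39, 26, 25
The 2 values of 62 share dense rank 3.
The 2 values of 39 share dense rank 5.
Remaining distinct values take the next consecutive integers.
Rank 2 → value 86.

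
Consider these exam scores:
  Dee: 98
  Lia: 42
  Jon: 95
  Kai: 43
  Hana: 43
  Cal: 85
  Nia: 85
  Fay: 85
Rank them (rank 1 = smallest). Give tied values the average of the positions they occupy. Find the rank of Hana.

Sorted (ascending): 42, 43, 43, 85, 85, 85, 95, 98
The 2 values of 43 occupy positions 2–3 → average rank (2+3)/2 = 2.5.
The 3 values of 85 occupy positions 4–6 → average rank 5.
Hana has value 43 → rank 2.5.

2.5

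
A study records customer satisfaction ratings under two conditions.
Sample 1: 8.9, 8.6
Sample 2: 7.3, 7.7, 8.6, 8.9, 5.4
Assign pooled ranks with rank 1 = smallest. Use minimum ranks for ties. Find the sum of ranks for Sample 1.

Sorted (ascending): 5.4, 7.3, 7.7, 8.6, 8.6, 8.9, 8.9
The 2 values of 8.6 occupy positions 4–5 → each gets rank 4.
The 2 values of 8.9 occupy positions 6–7 → each gets rank 6.
Sample 1 values → pooled ranks: 8.9→6, 8.6→4
Rank sum = 6 + 4 = 10

10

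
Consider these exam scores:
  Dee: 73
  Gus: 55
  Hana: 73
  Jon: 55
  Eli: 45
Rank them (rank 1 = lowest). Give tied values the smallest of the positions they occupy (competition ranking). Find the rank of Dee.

Sorted (ascending): 45, 55, 55, 73, 73
The 2 values of 55 occupy positions 2–3 → each gets rank 2.
The 2 values of 73 occupy positions 4–5 → each gets rank 4.
Dee has value 73 → rank 4.

4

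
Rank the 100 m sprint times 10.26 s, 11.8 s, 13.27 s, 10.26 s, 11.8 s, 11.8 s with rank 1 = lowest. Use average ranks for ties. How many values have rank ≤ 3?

Sorted (ascending): 10.26, 10.26, 11.8, 11.8, 11.8, 13.27
The 2 values of 10.26 occupy positions 1–2 → average rank (1+2)/2 = 1.5.
The 3 values of 11.8 occupy positions 3–5 → average rank 4.
Ranks ≤ 3: {1.5, 1.5} → 2 values.

2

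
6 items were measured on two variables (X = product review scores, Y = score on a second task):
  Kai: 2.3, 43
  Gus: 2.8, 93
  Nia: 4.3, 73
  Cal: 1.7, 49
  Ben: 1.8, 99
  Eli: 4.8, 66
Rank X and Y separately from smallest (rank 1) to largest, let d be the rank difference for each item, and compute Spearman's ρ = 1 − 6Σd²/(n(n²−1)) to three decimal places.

Ranks of variable 1: 3, 4, 5, 1, 2, 6
Ranks of variable 2: 1, 5, 4, 2, 6, 3
d = r₁ − r₂: 2, -1, 1, -1, -4, 3
d²: 4, 1, 1, 1, 16, 9; Σd² = 32
ρ = 1 − 6·32/(6·35) = 1 − 192/210 = 0.086

0.086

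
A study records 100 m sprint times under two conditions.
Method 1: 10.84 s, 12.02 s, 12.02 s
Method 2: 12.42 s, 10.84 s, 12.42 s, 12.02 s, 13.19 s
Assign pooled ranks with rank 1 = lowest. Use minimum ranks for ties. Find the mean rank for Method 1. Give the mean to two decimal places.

2.33

Sorted (ascending): 10.84, 10.84, 12.02, 12.02, 12.02, 12.42, 12.42, 13.19
The 2 values of 10.84 occupy positions 1–2 → each gets rank 1.
The 3 values of 12.02 occupy positions 3–5 → each gets rank 3.
The 2 values of 12.42 occupy positions 6–7 → each gets rank 6.
Method 1 values → pooled ranks: 10.84→1, 12.02→3, 12.02→3
Mean rank = (1 + 3 + 3) / 3 = 2.33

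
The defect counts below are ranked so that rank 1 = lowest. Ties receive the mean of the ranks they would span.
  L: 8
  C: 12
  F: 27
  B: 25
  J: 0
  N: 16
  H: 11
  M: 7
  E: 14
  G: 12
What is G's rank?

5.5

Sorted (ascending): 0, 7, 8, 11, 12, 12, 14, 16, 25, 27
The 2 values of 12 occupy positions 5–6 → average rank (5+6)/2 = 5.5.
G has value 12 → rank 5.5.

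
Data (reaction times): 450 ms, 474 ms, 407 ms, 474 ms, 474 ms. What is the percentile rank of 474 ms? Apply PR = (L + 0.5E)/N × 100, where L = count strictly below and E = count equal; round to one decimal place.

N = 5.
Strictly below 474: 2. Equal to 474: 3.
PR = (2 + 0.5·3)/5 × 100 = 70.0

70.0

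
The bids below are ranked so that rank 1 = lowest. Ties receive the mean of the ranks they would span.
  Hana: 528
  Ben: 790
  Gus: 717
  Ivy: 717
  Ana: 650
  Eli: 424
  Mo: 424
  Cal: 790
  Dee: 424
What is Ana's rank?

Sorted (ascending): 424, 424, 424, 528, 650, 717, 717, 790, 790
The 3 values of 424 occupy positions 1–3 → average rank 2.
The 2 values of 717 occupy positions 6–7 → average rank (6+7)/2 = 6.5.
The 2 values of 790 occupy positions 8–9 → average rank (8+9)/2 = 8.5.
Ana has value 650 → rank 5.

5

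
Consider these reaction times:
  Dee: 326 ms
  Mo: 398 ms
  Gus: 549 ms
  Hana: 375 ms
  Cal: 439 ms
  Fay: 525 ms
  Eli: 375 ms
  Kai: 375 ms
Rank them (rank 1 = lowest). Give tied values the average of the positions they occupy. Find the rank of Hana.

Sorted (ascending): 326, 375, 375, 375, 398, 439, 525, 549
The 3 values of 375 occupy positions 2–4 → average rank 3.
Hana has value 375 ms → rank 3.

3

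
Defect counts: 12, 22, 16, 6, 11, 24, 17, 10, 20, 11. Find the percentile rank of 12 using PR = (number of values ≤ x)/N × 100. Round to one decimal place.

N = 10.
Strictly below 12: 4. Equal to 12: 1.
PR = 5/10 × 100 = 50.0

50.0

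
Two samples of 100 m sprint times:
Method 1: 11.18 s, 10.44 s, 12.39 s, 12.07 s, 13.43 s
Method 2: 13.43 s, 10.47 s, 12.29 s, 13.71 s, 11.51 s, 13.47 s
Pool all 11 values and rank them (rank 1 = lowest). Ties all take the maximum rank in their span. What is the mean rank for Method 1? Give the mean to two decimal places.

5.00

Sorted (ascending): 10.44, 10.47, 11.18, 11.51, 12.07, 12.29, 12.39, 13.43, 13.43, 13.47, 13.71
The 2 values of 13.43 occupy positions 8–9 → each gets rank 9.
Method 1 values → pooled ranks: 11.18→3, 10.44→1, 12.39→7, 12.07→5, 13.43→9
Mean rank = (3 + 1 + 7 + 5 + 9) / 5 = 5.00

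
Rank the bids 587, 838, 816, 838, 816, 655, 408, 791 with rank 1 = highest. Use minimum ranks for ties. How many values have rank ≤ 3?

Sorted (descending): 838, 838, 816, 816, 791, 655, 587, 408
The 2 values of 838 occupy positions 1–2 → each gets rank 1.
The 2 values of 816 occupy positions 3–4 → each gets rank 3.
Ranks ≤ 3: {1, 1, 3, 3} → 4 values.

4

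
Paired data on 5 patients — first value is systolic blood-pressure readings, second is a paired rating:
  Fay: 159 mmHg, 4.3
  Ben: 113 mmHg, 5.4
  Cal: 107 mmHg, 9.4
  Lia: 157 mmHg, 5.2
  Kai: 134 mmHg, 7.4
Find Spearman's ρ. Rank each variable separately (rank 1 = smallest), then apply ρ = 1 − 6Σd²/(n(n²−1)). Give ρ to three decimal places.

Ranks of variable 1: 5, 2, 1, 4, 3
Ranks of variable 2: 1, 3, 5, 2, 4
d = r₁ − r₂: 4, -1, -4, 2, -1
d²: 16, 1, 16, 4, 1; Σd² = 38
ρ = 1 − 6·38/(5·24) = 1 − 228/120 = -0.900

-0.900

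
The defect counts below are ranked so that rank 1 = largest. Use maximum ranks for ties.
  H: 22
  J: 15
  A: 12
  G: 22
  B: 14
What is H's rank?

Sorted (descending): 22, 22, 15, 14, 12
The 2 values of 22 occupy positions 1–2 → each gets rank 2.
H has value 22 → rank 2.

2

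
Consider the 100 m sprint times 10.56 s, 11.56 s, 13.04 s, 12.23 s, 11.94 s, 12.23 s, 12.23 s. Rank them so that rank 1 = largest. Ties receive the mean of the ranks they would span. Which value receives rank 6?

11.56

Sorted (descending): 13.04, 12.23, 12.23, 12.23, 11.94, 11.56, 10.56
The 3 values of 12.23 occupy positions 2–4 → average rank 3.
Rank 6 → value 11.56.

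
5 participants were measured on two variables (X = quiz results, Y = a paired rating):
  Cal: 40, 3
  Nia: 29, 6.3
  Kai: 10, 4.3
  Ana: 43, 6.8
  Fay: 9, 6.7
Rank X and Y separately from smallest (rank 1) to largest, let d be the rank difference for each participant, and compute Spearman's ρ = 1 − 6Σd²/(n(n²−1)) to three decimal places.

Ranks of variable 1: 4, 3, 2, 5, 1
Ranks of variable 2: 1, 3, 2, 5, 4
d = r₁ − r₂: 3, 0, 0, 0, -3
d²: 9, 0, 0, 0, 9; Σd² = 18
ρ = 1 − 6·18/(5·24) = 1 − 108/120 = 0.100

0.100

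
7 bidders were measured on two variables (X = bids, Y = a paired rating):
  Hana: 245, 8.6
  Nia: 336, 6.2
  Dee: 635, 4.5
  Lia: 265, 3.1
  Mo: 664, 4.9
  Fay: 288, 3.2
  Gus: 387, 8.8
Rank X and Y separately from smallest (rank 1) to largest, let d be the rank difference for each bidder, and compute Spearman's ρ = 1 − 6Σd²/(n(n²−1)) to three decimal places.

0.107

Ranks of variable 1: 1, 4, 6, 2, 7, 3, 5
Ranks of variable 2: 6, 5, 3, 1, 4, 2, 7
d = r₁ − r₂: -5, -1, 3, 1, 3, 1, -2
d²: 25, 1, 9, 1, 9, 1, 4; Σd² = 50
ρ = 1 − 6·50/(7·48) = 1 − 300/336 = 0.107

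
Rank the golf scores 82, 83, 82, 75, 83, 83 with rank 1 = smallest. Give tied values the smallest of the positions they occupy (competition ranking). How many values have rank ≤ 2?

3

Sorted (ascending): 75, 82, 82, 83, 83, 83
The 2 values of 82 occupy positions 2–3 → each gets rank 2.
The 3 values of 83 occupy positions 4–6 → each gets rank 4.
Ranks ≤ 2: {1, 2, 2} → 3 values.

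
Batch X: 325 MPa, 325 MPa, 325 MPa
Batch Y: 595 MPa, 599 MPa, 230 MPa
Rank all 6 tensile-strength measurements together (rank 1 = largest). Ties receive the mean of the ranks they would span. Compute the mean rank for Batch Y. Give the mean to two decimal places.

3.00

Sorted (descending): 599, 595, 325, 325, 325, 230
The 3 values of 325 occupy positions 3–5 → average rank 4.
Batch Y values → pooled ranks: 595→2, 599→1, 230→6
Mean rank = (2 + 1 + 6) / 3 = 3.00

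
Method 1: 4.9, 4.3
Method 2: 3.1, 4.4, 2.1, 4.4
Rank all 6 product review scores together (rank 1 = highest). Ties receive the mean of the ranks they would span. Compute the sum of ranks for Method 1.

5

Sorted (descending): 4.9, 4.4, 4.4, 4.3, 3.1, 2.1
The 2 values of 4.4 occupy positions 2–3 → average rank (2+3)/2 = 2.5.
Method 1 values → pooled ranks: 4.9→1, 4.3→4
Rank sum = 1 + 4 = 5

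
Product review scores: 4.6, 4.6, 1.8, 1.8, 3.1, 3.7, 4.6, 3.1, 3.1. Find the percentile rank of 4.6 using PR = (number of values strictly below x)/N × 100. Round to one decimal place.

N = 9.
Strictly below 4.6: 6. Equal to 4.6: 3.
PR = 6/9 × 100 = 66.7

66.7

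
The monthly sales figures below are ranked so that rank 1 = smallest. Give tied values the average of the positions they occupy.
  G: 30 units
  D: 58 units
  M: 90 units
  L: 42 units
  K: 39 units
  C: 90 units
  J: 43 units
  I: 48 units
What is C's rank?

7.5

Sorted (ascending): 30, 39, 42, 43, 48, 58, 90, 90
The 2 values of 90 occupy positions 7–8 → average rank (7+8)/2 = 7.5.
C has value 90 units → rank 7.5.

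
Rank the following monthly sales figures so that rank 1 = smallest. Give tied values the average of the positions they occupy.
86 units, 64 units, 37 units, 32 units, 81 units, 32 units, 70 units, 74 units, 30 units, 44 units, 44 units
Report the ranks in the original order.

Sorted (ascending): 30, 32, 32, 37, 44, 44, 64, 70, 74, 81, 86
The 2 values of 32 occupy positions 2–3 → average rank (2+3)/2 = 2.5.
The 2 values of 44 occupy positions 5–6 → average rank (5+6)/2 = 5.5.

11, 7, 4, 2.5, 10, 2.5, 8, 9, 1, 5.5, 5.5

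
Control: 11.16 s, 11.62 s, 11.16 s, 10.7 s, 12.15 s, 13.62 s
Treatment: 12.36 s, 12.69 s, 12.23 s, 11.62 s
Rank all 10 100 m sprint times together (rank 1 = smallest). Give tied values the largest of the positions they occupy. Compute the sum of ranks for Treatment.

Sorted (ascending): 10.7, 11.16, 11.16, 11.62, 11.62, 12.15, 12.23, 12.36, 12.69, 13.62
The 2 values of 11.16 occupy positions 2–3 → each gets rank 3.
The 2 values of 11.62 occupy positions 4–5 → each gets rank 5.
Treatment values → pooled ranks: 12.36→8, 12.69→9, 12.23→7, 11.62→5
Rank sum = 8 + 9 + 7 + 5 = 29

29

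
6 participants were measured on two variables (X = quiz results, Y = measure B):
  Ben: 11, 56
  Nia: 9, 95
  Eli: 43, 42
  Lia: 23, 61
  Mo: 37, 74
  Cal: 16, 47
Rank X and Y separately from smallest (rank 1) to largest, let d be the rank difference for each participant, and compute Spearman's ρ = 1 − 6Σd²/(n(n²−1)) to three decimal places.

Ranks of variable 1: 2, 1, 6, 4, 5, 3
Ranks of variable 2: 3, 6, 1, 4, 5, 2
d = r₁ − r₂: -1, -5, 5, 0, 0, 1
d²: 1, 25, 25, 0, 0, 1; Σd² = 52
ρ = 1 − 6·52/(6·35) = 1 − 312/210 = -0.486

-0.486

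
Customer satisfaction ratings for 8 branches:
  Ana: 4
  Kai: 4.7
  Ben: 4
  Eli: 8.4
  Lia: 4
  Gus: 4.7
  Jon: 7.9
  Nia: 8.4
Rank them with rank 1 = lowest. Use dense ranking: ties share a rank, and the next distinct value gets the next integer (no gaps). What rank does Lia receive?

1

Sorted (ascending): 4, 4, 4, 4.7, 4.7, 7.9, 8.4, 8.4
The 3 values of 4 share dense rank 1.
The 2 values of 4.7 share dense rank 2.
The 2 values of 8.4 share dense rank 4.
Remaining distinct values take the next consecutive integers.
Lia has value 4 → rank 1.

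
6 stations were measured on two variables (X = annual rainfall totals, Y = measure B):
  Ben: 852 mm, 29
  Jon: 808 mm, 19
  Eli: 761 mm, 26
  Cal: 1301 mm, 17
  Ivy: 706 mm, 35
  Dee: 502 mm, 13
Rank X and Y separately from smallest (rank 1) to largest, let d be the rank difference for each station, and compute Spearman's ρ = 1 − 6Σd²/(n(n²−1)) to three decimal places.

0.029

Ranks of variable 1: 5, 4, 3, 6, 2, 1
Ranks of variable 2: 5, 3, 4, 2, 6, 1
d = r₁ − r₂: 0, 1, -1, 4, -4, 0
d²: 0, 1, 1, 16, 16, 0; Σd² = 34
ρ = 1 − 6·34/(6·35) = 1 − 204/210 = 0.029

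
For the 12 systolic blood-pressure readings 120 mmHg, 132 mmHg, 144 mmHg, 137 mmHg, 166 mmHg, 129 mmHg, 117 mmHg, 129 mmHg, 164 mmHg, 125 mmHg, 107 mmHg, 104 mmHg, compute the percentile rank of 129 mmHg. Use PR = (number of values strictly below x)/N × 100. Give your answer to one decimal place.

41.7

N = 12.
Strictly below 129: 5. Equal to 129: 2.
PR = 5/12 × 100 = 41.7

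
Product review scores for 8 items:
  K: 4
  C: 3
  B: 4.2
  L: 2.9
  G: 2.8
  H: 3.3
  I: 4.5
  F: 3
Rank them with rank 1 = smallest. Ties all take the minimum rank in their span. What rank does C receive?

3

Sorted (ascending): 2.8, 2.9, 3, 3, 3.3, 4, 4.2, 4.5
The 2 values of 3 occupy positions 3–4 → each gets rank 3.
C has value 3 → rank 3.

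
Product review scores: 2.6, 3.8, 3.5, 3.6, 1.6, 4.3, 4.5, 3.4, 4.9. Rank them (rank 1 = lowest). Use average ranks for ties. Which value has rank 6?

Sorted (ascending): 1.6, 2.6, 3.4, 3.5, 3.6, 3.8, 4.3, 4.5, 4.9
No ties — each value takes its position as its rank.
Rank 6 → value 3.8.

3.8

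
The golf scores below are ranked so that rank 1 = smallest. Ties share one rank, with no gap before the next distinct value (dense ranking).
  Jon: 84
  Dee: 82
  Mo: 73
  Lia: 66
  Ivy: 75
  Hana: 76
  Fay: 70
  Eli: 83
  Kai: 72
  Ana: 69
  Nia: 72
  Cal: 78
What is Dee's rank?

Sorted (ascending): 66, 69, 70, 72, 72, 73, 75, 76, 78, 82, 83, 84
The 2 values of 72 share dense rank 4.
Remaining distinct values take the next consecutive integers.
Dee has value 82 → rank 9.

9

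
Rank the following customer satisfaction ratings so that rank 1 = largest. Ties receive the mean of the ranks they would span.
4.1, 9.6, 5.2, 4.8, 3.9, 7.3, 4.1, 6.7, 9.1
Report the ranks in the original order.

7.5, 1, 5, 6, 9, 3, 7.5, 4, 2

Sorted (descending): 9.6, 9.1, 7.3, 6.7, 5.2, 4.8, 4.1, 4.1, 3.9
The 2 values of 4.1 occupy positions 7–8 → average rank (7+8)/2 = 7.5.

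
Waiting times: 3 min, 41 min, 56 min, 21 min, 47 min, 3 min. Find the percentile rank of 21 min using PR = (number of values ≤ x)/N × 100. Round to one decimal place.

N = 6.
Strictly below 21: 2. Equal to 21: 1.
PR = 3/6 × 100 = 50.0

50.0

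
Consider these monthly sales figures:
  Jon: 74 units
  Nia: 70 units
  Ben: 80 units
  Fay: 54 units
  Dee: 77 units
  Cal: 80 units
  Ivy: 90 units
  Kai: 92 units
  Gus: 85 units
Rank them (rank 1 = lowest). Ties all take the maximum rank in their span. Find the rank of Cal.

6

Sorted (ascending): 54, 70, 74, 77, 80, 80, 85, 90, 92
The 2 values of 80 occupy positions 5–6 → each gets rank 6.
Cal has value 80 units → rank 6.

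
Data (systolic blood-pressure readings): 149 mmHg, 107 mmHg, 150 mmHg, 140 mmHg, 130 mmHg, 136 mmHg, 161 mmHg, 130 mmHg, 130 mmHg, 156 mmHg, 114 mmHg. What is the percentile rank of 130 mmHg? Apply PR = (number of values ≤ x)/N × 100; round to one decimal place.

45.5

N = 11.
Strictly below 130: 2. Equal to 130: 3.
PR = 5/11 × 100 = 45.5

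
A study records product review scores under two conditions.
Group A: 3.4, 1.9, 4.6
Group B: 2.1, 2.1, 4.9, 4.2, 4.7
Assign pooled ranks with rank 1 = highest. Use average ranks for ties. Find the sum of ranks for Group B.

20

Sorted (descending): 4.9, 4.7, 4.6, 4.2, 3.4, 2.1, 2.1, 1.9
The 2 values of 2.1 occupy positions 6–7 → average rank (6+7)/2 = 6.5.
Group B values → pooled ranks: 2.1→6.5, 2.1→6.5, 4.9→1, 4.2→4, 4.7→2
Rank sum = 6.5 + 6.5 + 1 + 4 + 2 = 20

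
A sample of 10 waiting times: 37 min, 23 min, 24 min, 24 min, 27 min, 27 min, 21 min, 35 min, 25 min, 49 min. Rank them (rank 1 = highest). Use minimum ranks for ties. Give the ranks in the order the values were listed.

2, 9, 7, 7, 4, 4, 10, 3, 6, 1

Sorted (descending): 49, 37, 35, 27, 27, 25, 24, 24, 23, 21
The 2 values of 27 occupy positions 4–5 → each gets rank 4.
The 2 values of 24 occupy positions 7–8 → each gets rank 7.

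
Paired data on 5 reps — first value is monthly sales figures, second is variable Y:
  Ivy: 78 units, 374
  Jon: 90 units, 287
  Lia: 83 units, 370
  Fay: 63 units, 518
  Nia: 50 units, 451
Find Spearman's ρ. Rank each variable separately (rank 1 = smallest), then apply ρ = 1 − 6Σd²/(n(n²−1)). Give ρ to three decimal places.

Ranks of variable 1: 3, 5, 4, 2, 1
Ranks of variable 2: 3, 1, 2, 5, 4
d = r₁ − r₂: 0, 4, 2, -3, -3
d²: 0, 16, 4, 9, 9; Σd² = 38
ρ = 1 − 6·38/(5·24) = 1 − 228/120 = -0.900

-0.900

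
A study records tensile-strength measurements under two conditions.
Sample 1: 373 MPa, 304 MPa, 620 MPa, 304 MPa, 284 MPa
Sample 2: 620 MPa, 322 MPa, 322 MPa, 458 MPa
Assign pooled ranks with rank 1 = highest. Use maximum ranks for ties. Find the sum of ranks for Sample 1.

Sorted (descending): 620, 620, 458, 373, 322, 322, 304, 304, 284
The 2 values of 620 occupy positions 1–2 → each gets rank 2.
The 2 values of 322 occupy positions 5–6 → each gets rank 6.
The 2 values of 304 occupy positions 7–8 → each gets rank 8.
Sample 1 values → pooled ranks: 373→4, 304→8, 620→2, 304→8, 284→9
Rank sum = 4 + 8 + 2 + 8 + 9 = 31

31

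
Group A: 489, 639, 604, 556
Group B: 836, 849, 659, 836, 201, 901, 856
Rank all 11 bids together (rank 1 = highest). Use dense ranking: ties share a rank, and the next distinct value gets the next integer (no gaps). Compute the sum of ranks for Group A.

Sorted (descending): 901, 856, 849, 836, 836, 659, 639, 604, 556, 489, 201
The 2 values of 836 share dense rank 4.
Remaining distinct values take the next consecutive integers.
Group A values → pooled ranks: 489→9, 639→6, 604→7, 556→8
Rank sum = 9 + 6 + 7 + 8 = 30

30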